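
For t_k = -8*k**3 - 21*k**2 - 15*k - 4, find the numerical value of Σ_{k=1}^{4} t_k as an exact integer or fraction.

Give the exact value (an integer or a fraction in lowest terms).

Σ = -1596

Ratio r(k) = (8*k**3 + 45*k**2 + 81*k + 48)/(8*k**3 + 21*k**2 + 15*k + 4).
A = 1, B = 1, C = k**3 + 21*k**2/8 + 15*k/8 + 1/2.
Solve (1)·f(k+1) − (1)·f(k) = k**3 + 21*k**2/8 + 15*k/8 + 1/2.
deg f ≤ 4 (via 0,0,3).
Solve for f: f(k) = k**2*(2*k**2 + 3*k - 1)/8 (degree 4 ≤ 4).
So s_k = (B(k−1)f/C)·t_k = (k**2*(2*k**2 + 3*k - 1)/(8*k**3 + 21*k**2 + 15*k + 4))·t_k = k**2*(-2*k**2 - 3*k + 1).
s_(k+1) − s_k = -8*k**3 - 21*k**2 - 15*k - 4 = t_k.
Sum = s_(5) − s_(1); s_(5) = -1600, s_(1) = -4 ⇒ -1596.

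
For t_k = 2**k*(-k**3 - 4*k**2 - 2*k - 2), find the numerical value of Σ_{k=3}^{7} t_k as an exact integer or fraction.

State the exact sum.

Σ = -105336

t_(k+1)/t_k = 2*(k**3 + 7*k**2 + 13*k + 9)/(k**3 + 4*k**2 + 2*k + 2).
Gosper form: A/B · C(k+1)/C(k) with A=2, B=1, C=k**3 + 4*k**2 + 2*k + 2.
Need (2)·f(k+1) − (1)·f(k) = k**3 + 4*k**2 + 2*k + 2.
d = 3 from the (0,0,3) case.
Match coefficients ⇒ f(k) = k**3 - 2*k**2 + 4*k - 4.
So s_k = (B(k−1)f/C)·t_k = ((k**3 - 2*k**2 + 4*k - 4)/(k**3 + 4*k**2 + 2*k + 2))·t_k = 2**k*(-k**3 + 2*k**2 - 4*k + 4).
Δs = 2**k*(-k**3 - 4*k**2 - 2*k - 2), as required.
Telescoping: Σ = s_(8) − s_(3) = -105472 − (-136) = -105336.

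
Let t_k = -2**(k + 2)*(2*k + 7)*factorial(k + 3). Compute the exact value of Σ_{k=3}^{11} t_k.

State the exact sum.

Step 1: r(k) = 2*(k + 4)*(2*k + 9)/(2*k + 7).
So A=2*k + 8 and B=1, with C=k + 7/2.
f must satisfy (2*k + 8)·f(k+1) − (1)·f(k) = k + 7/2.
d = 0 from the (1,0,1) case.
Coefficient equations give f(k) = 1/2.
So s_k = (B(k−1)f/C)·t_k = (1/(2*k + 7))·t_k = -2**(k + 2)*factorial(k + 3).
s_(k+1) − s_k = -2**(k + 2)*(2*k + 7)*factorial(k + 3) = t_k.
Sum = s_(12) − s_(3); s_(12) = -21424936845312000, s_(3) = -23040 ⇒ -21424936845288960.

Σ = -21424936845288960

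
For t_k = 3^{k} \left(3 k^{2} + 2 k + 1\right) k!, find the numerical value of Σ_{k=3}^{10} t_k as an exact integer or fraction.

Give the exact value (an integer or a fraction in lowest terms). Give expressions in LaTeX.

Σ = 70711413695676

Ratio r(k) = 3*(3*k**3 + 11*k**2 + 14*k + 6)/(3*k**2 + 2*k + 1).
Gosper form: A/B · C(k+1)/C(k) with A=3*k + 3, B=1, C=k**2 + 2*k/3 + 1/3.
Set up (3*k + 3)·f(k+1) − (1)·f(k) − (k**2 + 2*k/3 + 1/3) = 0.
From deg A=1, deg B=0, deg C=2: d=1.
A polynomial solution: f(k) = (k - 1)/3.
Then R = B(k−1)f/C = (k - 1)/(3*k**2 + 2*k + 1), so s_k = R(k)·t_k = 3**k*(k - 1)*factorial(k).
Check: Δs_k = 3**k*(3*k**2 + 2*k + 1)*factorial(k). ✓
Sum = s_(11) − s_(3); s_(11) = 70711413696000, s_(3) = 324 ⇒ 70711413695676.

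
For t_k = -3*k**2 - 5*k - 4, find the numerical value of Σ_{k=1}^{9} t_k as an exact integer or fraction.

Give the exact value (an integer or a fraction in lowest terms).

The ratio is (3*k**2 + 11*k + 12)/(3*k**2 + 5*k + 4).
A = 1, B = 1, C = k**2 + 5*k/3 + 4/3.
f must satisfy (1)·f(k+1) − (1)·f(k) = k**2 + 5*k/3 + 4/3.
deg f ≤ 3 (via 0,0,2).
Coefficient equations give f(k) = k*(k**2 + k + 2)/3.
Certificate R = B(k−1)f/C = k*(k**2 + k + 2)/(3*k**2 + 5*k + 4) gives s_k = k*(-k**2 - k - 2).
Δs = -3*k**2 - 5*k - 4, as required.
Σ_(k=1)^(9) t_k = s_(10) − s_(1) = -1120 − (-4) = -1116.

Σ = -1116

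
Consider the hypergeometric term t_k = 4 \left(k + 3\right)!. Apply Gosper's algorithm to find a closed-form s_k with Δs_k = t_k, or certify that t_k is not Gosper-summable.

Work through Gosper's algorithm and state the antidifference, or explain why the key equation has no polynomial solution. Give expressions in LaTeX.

not Gosper-summable; s_k does not exist

Step 1: r(k) = k + 4.
So A=k + 4 and B=1, with C=1.
f must satisfy (k + 4)·f(k+1) − (1)·f(k) = 1.
d = -1 from the (1,0,0) case.
deg f ≤ -1 is impossible — no certificate.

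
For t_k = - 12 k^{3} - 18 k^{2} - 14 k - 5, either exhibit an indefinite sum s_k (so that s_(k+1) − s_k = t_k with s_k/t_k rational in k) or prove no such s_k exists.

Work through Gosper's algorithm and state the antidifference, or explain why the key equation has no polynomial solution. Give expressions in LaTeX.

Ratio r(k) = (12*k**3 + 54*k**2 + 86*k + 49)/(12*k**3 + 18*k**2 + 14*k + 5).
A = 1, B = 1, C = k**3 + 3*k**2/2 + 7*k/6 + 5/12.
Set up (1)·f(k+1) − (1)·f(k) − (k**3 + 3*k**2/2 + 7*k/6 + 5/12) = 0.
deg f ≤ 4 (via 0,0,3).
Solving with deg f ≤ 4: f(k) = k*(3*k**3 + k + 1)/12.
R(k) = B(k−1)·f(k)/C(k) = k*(3*k**3 + k + 1)/(12*k**3 + 18*k**2 + 14*k + 5); s_k = R·t_k = k*(-3*k**3 - k - 1).
Check: Δs_k = -12*k**3 - 18*k**2 - 14*k - 5. ✓

s_k = k \left(- 3 k^{3} - k - 1\right)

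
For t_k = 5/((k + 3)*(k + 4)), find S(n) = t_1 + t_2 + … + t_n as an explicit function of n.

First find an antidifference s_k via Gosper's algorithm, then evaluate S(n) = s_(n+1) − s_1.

Compute t_(k+1)/t_k: get (k + 3)/(k + 5).
Normal form (A,B,C) = (k + 3, k + 5, 1).
Solve (k + 3)·f(k+1) − (k + 4)·f(k) = 1.
From deg A=1, deg B=1, deg C=0: d=1.
Coefficient equations give f(k) = k/3.
Then R = B(k−1)f/C = k*(k + 4)/3, so s_k = R(k)·t_k = 5*k/(3*(k + 3)).
Δs = 5/(k**2 + 7*k + 12), as required.
Σ_(k=1)^n t_k = s_(n+1) − s_(1) = (5*(n + 1)/(3*(n + 4))) − (5/12), i.e. 5*n/(4*(n + 4)).

S(n) = 5*n/(4*(n + 4))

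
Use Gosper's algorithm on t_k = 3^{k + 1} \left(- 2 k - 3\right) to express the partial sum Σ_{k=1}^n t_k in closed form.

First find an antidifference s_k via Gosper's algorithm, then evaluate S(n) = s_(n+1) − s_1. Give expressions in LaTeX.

r(k) = 3*(2*k + 5)/(2*k + 3) after simplifying.
Gosper form: A/B · C(k+1)/C(k) with A=3, B=1, C=k + 3/2.
Key eq: (3)·f(k+1) = (1)·f(k) + (k + 3/2).
Degrees (0,0,1) ⇒ d ≤ 1.
Coefficient equations give f(k) = k/2.
Get s_k = R·t_k = -3**(k + 1)*k with R(k) = B(k−1)f(k)/C(k) = k/(2*k + 3).
s_(k+1) − s_k = 3**(k + 1)*(-2*k - 3) = t_k.
Σ_(k=1)^n t_k = s_(n+1) − s_(1) = (3**(n + 2)*(-n - 1)) − (-9), i.e. -9*3**n*n - 9*3**n + 9.

S(n) = - 9 \cdot 3^{n} n - 9 \cdot 3^{n} + 9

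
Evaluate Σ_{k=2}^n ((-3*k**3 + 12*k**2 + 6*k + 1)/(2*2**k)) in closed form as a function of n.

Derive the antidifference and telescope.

S(n) = 2**(-n - 1)*(-2**n + 3*n**3 + 6*n**2 - 7)

Step 1: r(k) = (3*k**3 - 3*k**2 - 21*k - 16)/(2*(3*k**3 - 12*k**2 - 6*k - 1)).
Factor: A=1/2; B=1; C=k**3 - 4*k**2 - 2*k - 1/3.
Key eq: (1/2)·f(k+1) = (1)·f(k) + (k**3 - 4*k**2 - 2*k - 1/3).
d = 3 from the (0,0,3) case.
Coefficient equations give f(k) = -2*(3*k**3 - 3*k**2 - 3*k - 4)/3.
Certificate R = B(k−1)f/C = -2*(3*k**3 - 3*k**2 - 3*k - 4)/(3*k**3 - 12*k**2 - 6*k - 1) gives s_k = (3*k**3 - 3*k**2 - 3*k - 4)/2**k.
Check: Δs_k = (-3*k**3 + 12*k**2 + 6*k + 1)/(2*2**k). ✓
Telescope: S(n) = s_(n+1) − s_(2) = 2**(-n - 1)*(3*n**3 + 6*n**2 - 7) − (1/2) = 2**(-n - 1)*(-2**n + 3*n**3 + 6*n**2 - 7).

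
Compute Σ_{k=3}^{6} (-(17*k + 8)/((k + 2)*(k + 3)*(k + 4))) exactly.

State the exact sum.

t_(k+1)/t_k = (k + 2)*(17*k + 25)/((k + 5)*(17*k + 8)).
Gosper form: A/B · C(k+1)/C(k) with A=k + 2, B=k + 5, C=k + 8/17.
f must satisfy (k + 2)·f(k+1) − (k + 4)·f(k) = k + 8/17.
From deg A=1, deg B=1, deg C=1: d=2.
Solve for f: f(k) = k*(7*k + 1)/34 (degree 2 ≤ 2).
So s_k = (B(k−1)f/C)·t_k = (k*(k + 4)*(7*k + 1)/(2*(17*k + 8)))·t_k = k*(-7*k - 1)/(2*(k + 2)*(k + 3)).
Check: Δs_k = (-17*k - 8)/(k**3 + 9*k**2 + 26*k + 24). ✓
Sum = s_(7) − s_(3); s_(7) = -35/18, s_(3) = -11/10 ⇒ -38/45.

Σ = -38/45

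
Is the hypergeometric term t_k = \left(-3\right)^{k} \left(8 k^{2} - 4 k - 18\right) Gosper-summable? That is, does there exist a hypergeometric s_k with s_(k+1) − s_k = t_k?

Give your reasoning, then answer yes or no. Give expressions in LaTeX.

Step 1: r(k) = 3*(-4*k**2 - 6*k + 7)/(4*k**2 - 2*k - 9).
A = -3, B = 1, C = k**2 - k/2 - 9/4.
Set up (-3)·f(k+1) − (1)·f(k) − (k**2 - k/2 - 9/4) = 0.
deg f ≤ 2 (via 0,0,2).
Match coefficients ⇒ f(k) = -(2*k**2 - 4*k - 3)/8.
So s_k = (B(k−1)f/C)·t_k = (-(2*k**2 - 4*k - 3)/(2*(4*k**2 - 2*k - 9)))·t_k = (-3)**k*(-2*k**2 + 4*k + 3).
s_(k+1) − s_k = (-3)**k*(8*k**2 - 4*k - 18) = t_k.

Yes. s_k = \left(-3\right)^{k} \left(- 2 k^{2} + 4 k + 3\right).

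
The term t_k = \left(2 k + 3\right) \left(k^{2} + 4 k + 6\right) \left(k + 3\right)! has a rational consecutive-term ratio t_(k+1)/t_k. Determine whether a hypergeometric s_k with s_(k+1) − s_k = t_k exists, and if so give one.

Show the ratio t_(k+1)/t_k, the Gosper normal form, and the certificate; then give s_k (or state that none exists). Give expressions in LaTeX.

t_(k+1)/t_k = (k + 4)*(2*k + 5)*(4*k + (k + 1)**2 + 10)/((2*k + 3)*(k**2 + 4*k + 6)).
Factor: A=k + 4; B=1; C=k**3 + 11*k**2/2 + 12*k + 9.
f must satisfy (k + 4)·f(k+1) − (1)·f(k) = k**3 + 11*k**2/2 + 12*k + 9.
Bound: deg f ≤ 2.
Solve for f: f(k) = (2*k**2 + k + 2)/2 (degree 2 ≤ 2).
Get s_k = R·t_k = (2*k**2 + k + 2)*factorial(k + 3) with R(k) = B(k−1)f(k)/C(k) = (2*k**2 + k + 2)/((2*k + 3)*(k**2 + 4*k + 6)).
Verify: (2*k + 3)*(k**2 + 4*k + 6)*factorial(k + 3) matches t_k.

s_k = \left(2 k^{2} + k + 2\right) \left(k + 3\right)!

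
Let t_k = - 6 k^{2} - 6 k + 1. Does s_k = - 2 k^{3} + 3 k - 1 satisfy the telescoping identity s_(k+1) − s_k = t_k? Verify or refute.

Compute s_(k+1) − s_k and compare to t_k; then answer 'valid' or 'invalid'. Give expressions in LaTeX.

s_(k+1) = 3*k - 2*(k + 1)**3 + 2
s_(k+1) − s_k = -6*k**2 - 6*k + 1
(s_(k+1) − s_k) − t_k = 0

valid (s_(k+1) − s_k reduces to t_k)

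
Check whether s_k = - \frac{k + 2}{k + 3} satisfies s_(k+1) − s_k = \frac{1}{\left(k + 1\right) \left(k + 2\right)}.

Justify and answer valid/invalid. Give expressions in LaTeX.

s_(k+1) = (-k - 3)/(k + 4)
s_(k+1) − s_k = -1/(k**2 + 7*k + 12)
(s_(k+1) − s_k) − t_k = 2*(-k**2 - 5*k - 7)/(k**4 + 10*k**3 + 35*k**2 + 50*k + 24)

Invalid: residual \frac{2 \left(- k^{2} - 5 k - 7\right)}{k^{4} + 10 k^{3} + 35 k^{2} + 50 k + 24} ≠ 0.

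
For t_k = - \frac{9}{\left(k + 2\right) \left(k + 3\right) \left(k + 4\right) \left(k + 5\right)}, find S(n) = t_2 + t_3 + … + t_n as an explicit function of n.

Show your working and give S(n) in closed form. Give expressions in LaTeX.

S(n) = \frac{- n^{3} - 12 n^{2} - 47 n + 60}{40 \left(n^{3} + 12 n^{2} + 47 n + 60\right)}

Compute t_(k+1)/t_k: get (k + 2)/(k + 6).
Gosper form: A/B · C(k+1)/C(k) with A=k + 2, B=k + 6, C=1.
Solve (k + 2)·f(k+1) − (k + 5)·f(k) = 1.
From deg A=1, deg B=1, deg C=0: d=3.
A polynomial solution: f(k) = k*(k**2 + 9*k + 26)/72.
Certificate R = B(k−1)f/C = k*(k + 5)*(k**2 + 9*k + 26)/72 gives s_k = k*(-k**2 - 9*k - 26)/(8*(k + 2)*(k + 3)*(k + 4)).
Δs = -9/(k**4 + 14*k**3 + 71*k**2 + 154*k + 120), as required.
Σ_(k=2)^n t_k = s_(n+1) − s_(2) = ((-n**3 - 12*n**2 - 47*n - 36)/(8*(n**3 + 12*n**2 + 47*n + 60))) − (-1/10), i.e. (-n**3 - 12*n**2 - 47*n + 60)/(40*(n**3 + 12*n**2 + 47*n + 60)).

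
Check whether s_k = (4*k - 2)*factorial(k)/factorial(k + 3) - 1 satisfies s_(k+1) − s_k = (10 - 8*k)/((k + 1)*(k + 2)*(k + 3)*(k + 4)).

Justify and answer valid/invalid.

Valid: the claim telescopes to t_k.

s_(k+1) = -(k**3 + 9*k**2 + 22*k + 22)/((k + 2)*(k + 3)*(k + 4))
s_(k+1) − s_k = (10 - 8*k)/((k + 1)*(k + 2)*(k + 3)*(k + 4))
(s_(k+1) − s_k) − t_k = 0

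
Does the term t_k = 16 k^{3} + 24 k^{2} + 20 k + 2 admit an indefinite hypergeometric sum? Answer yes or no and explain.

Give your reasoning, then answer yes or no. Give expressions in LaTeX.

Yes. s_k = 2 k \left(2 k^{3} + k - 2\right).

Ratio r(k) = (8*k**3 + 36*k**2 + 58*k + 31)/(8*k**3 + 12*k**2 + 10*k + 1).
Take A(k)=1, B(k)=1, C(k)=k**3 + 3*k**2/2 + 5*k/4 + 1/8.
Solve (1)·f(k+1) − (1)·f(k) = k**3 + 3*k**2/2 + 5*k/4 + 1/8.
From deg A=0, deg B=0, deg C=3: d=4.
A polynomial solution: f(k) = k*(2*k**3 + k - 2)/8.
Get s_k = R·t_k = 2*k*(2*k**3 + k - 2) with R(k) = B(k−1)f(k)/C(k) = k*(2*k**3 + k - 2)/(8*k**3 + 12*k**2 + 10*k + 1).
Check: Δs_k = 16*k**3 + 24*k**2 + 20*k + 2. ✓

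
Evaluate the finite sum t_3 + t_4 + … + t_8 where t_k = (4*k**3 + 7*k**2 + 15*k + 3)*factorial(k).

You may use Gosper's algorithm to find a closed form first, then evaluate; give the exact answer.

Compute t_(k+1)/t_k: get (4*k**4 + 23*k**3 + 60*k**2 + 70*k + 29)/(4*k**3 + 7*k**2 + 15*k + 3).
Normal form (A,B,C) = (k + 1, 1, k**3 + 7*k**2/4 + 15*k/4 + 3/4).
Solve (k + 1)·f(k+1) − (1)·f(k) = k**3 + 7*k**2/4 + 15*k/4 + 3/4.
Degrees (1,0,3) ⇒ d ≤ 2.
A polynomial solution: f(k) = (4*k**2 - k + 4)/4.
Get s_k = R·t_k = (4*k**2 - k + 4)*factorial(k) with R(k) = B(k−1)f(k)/C(k) = (4*k**2 - k + 4)/(4*k**3 + 7*k**2 + 15*k + 3).
s_(k+1) − s_k = (4*k**3 + 7*k**2 + 15*k + 3)*factorial(k) = t_k.
Evaluate s at k=9 and k=3: 115758720 and 222; difference 115758498.

Σ = 115758498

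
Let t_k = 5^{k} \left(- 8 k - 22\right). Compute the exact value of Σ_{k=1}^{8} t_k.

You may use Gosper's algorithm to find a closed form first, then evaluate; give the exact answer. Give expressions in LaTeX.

t_(k+1)/t_k = 5*(4*k + 15)/(4*k + 11).
A = 5, B = 1, C = k + 11/4.
Solve (5)·f(k+1) − (1)·f(k) = k + 11/4.
d = 1 from the (0,0,1) case.
Coefficient equations give f(k) = (2*k + 3)/8.
So s_k = (B(k−1)f/C)·t_k = ((2*k + 3)/(2*(4*k + 11)))·t_k = 5**k*(-2*k - 3).
Δs = 5**k*(-8*k - 22), as required.
Telescoping: Σ = s_(9) − s_(1) = -41015625 − (-25) = -41015600.

Σ = -41015600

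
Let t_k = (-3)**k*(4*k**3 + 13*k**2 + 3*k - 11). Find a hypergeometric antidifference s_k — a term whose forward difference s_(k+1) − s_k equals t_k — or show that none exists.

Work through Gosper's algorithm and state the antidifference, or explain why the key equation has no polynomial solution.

Ratio r(k) = 3*(-4*k**3 - 25*k**2 - 41*k - 9)/(4*k**3 + 13*k**2 + 3*k - 11).
Normal form (A,B,C) = (-3, 1, k**3 + 13*k**2/4 + 3*k/4 - 11/4).
f must satisfy (-3)·f(k+1) − (1)·f(k) = k**3 + 13*k**2/4 + 3*k/4 - 11/4.
Degrees (0,0,3) ⇒ d ≤ 3.
Match coefficients ⇒ f(k) = -(k + 2)*(k**2 - k - 1)/4.
Certificate R = B(k−1)f/C = -(k + 2)*(k**2 - k - 1)/(4*k**3 + 13*k**2 + 3*k - 11) gives s_k = (-3)**k*(-k**3 - k**2 + 3*k + 2).
Δs = (-3)**k*(4*k**3 + 13*k**2 + 3*k - 11), as required.

s_k = (-3)**k*(-k**3 - k**2 + 3*k + 2)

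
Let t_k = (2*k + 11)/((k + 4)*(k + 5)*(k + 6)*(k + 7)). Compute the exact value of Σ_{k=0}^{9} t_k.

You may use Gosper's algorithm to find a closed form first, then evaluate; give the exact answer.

The ratio is (k + 4)*(2*k + 13)/((k + 8)*(2*k + 11)).
So A=k + 4 and B=k + 8, with C=k + 11/2.
Key eq: (k + 4)·f(k+1) = (k + 7)·f(k) + (k + 11/2).
From deg A=1, deg B=1, deg C=1: d=3.
Solve for f: f(k) = k*(k + 5)*(k + 10)/48 (degree 3 ≤ 3).
Then R = B(k−1)f/C = k*(k + 5)*(k + 7)*(k + 10)/(24*(2*k + 11)), so s_k = R(k)·t_k = k*(k + 10)/(24*(k**2 + 10*k + 24)).
s_(k+1) − s_k = (2*k + 11)/(k**4 + 22*k**3 + 179*k**2 + 638*k + 840) = t_k.
Evaluate s at k=10 and k=0: 25/672 and 0; difference 25/672.

Σ = 25/672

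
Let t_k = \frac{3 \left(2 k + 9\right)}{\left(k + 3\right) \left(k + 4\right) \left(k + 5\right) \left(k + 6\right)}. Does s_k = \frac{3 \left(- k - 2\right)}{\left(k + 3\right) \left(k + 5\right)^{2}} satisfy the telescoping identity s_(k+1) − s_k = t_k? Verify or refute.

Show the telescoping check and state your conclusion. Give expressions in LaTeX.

Invalid: residual \frac{9 \left(- 3 k^{2} - 29 k - 69\right)}{k^{6} + 29 k^{5} + 347 k^{4} + 2191 k^{3} + 7692 k^{2} + 14220 k + 10800} ≠ 0.

s_(k+1) = 3*(-k - 3)/((k + 4)*(k + 6)**2)
s_(k+1) − s_k = 3*(2*k**3 + 22*k**2 + 72*k + 63)/(k**6 + 29*k**5 + 347*k**4 + 2191*k**3 + 7692*k**2 + 14220*k + 10800)
(s_(k+1) − s_k) − t_k = 9*(-3*k**2 - 29*k - 69)/(k**6 + 29*k**5 + 347*k**4 + 2191*k**3 + 7692*k**2 + 14220*k + 10800)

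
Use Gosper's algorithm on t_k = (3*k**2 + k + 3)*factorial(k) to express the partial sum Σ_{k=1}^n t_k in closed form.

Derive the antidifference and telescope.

S(n) = 3*n**2*factorial(n) + 4*n*factorial(n) + factorial(n) - 1

r(k) = (k + 1)*(k + 3*(k + 1)**2 + 4)/(3*k**2 + k + 3) after simplifying.
A = k + 1, B = 1, C = k**2 + k/3 + 1.
Solve (k + 1)·f(k+1) − (1)·f(k) = k**2 + k/3 + 1.
From deg A=1, deg B=0, deg C=2: d=1.
Solve for f: f(k) = (3*k - 2)/3 (degree 1 ≤ 1).
Then R = B(k−1)f/C = (3*k - 2)/(3*k**2 + k + 3), so s_k = R(k)·t_k = (3*k - 2)*factorial(k).
Verify: (3*k**2 + k + 3)*factorial(k) matches t_k.
Telescope: S(n) = s_(n+1) − s_(1) = (3*n + 1)*factorial(n + 1) − (1) = 3*n**2*factorial(n) + 4*n*factorial(n) + factorial(n) - 1.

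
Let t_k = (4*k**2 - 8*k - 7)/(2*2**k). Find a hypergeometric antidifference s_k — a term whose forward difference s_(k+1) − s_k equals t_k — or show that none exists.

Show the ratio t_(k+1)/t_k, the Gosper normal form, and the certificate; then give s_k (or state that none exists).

s_k = (3 - 4*k**2)/2**k

Compute t_(k+1)/t_k: get (4*k**2 - 11)/(2*(4*k**2 - 8*k - 7)).
Normal form (A,B,C) = (1/2, 1, k**2 - 2*k - 7/4).
Set up (1/2)·f(k+1) − (1)·f(k) − (k**2 - 2*k - 7/4) = 0.
Degrees (0,0,2) ⇒ d ≤ 2.
Solve for f: f(k) = -(4*k**2 - 3)/2 (degree 2 ≤ 2).
Certificate R = B(k−1)f/C = -2*(4*k**2 - 3)/(4*k**2 - 8*k - 7) gives s_k = (3 - 4*k**2)/2**k.
Δs = (4*k**2 - 8*k - 7)/(2*2**k), as required.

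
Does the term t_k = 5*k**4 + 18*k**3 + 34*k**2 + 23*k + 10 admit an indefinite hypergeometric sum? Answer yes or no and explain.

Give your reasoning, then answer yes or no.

Ratio r(k) = (5*k**4 + 38*k**3 + 118*k**2 + 165*k + 90)/(5*k**4 + 18*k**3 + 34*k**2 + 23*k + 10).
A = 1, B = 1, C = k**4 + 18*k**3/5 + 34*k**2/5 + 23*k/5 + 2.
f must satisfy (1)·f(k+1) − (1)·f(k) = k**4 + 18*k**3/5 + 34*k**2/5 + 23*k/5 + 2.
deg f ≤ 5 (via 0,0,4).
Solve for f: f(k) = k*(k**4 + 2*k**3 + 4*k**2 - k + 4)/5 (degree 5 ≤ 5).
So s_k = (B(k−1)f/C)·t_k = (k*(k**4 + 2*k**3 + 4*k**2 - k + 4)/(5*k**4 + 18*k**3 + 34*k**2 + 23*k + 10))·t_k = k*(k**4 + 2*k**3 + 4*k**2 - k + 4).
s_(k+1) − s_k = 5*k**4 + 18*k**3 + 34*k**2 + 23*k + 10 = t_k.

Yes. s_k = k*(k**4 + 2*k**3 + 4*k**2 - k + 4).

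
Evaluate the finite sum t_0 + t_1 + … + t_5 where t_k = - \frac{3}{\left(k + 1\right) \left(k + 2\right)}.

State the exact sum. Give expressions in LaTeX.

Σ = -18/7

Ratio r(k) = (k + 1)/(k + 3).
Gosper form: A/B · C(k+1)/C(k) with A=k + 1, B=k + 3, C=1.
Solve (k + 1)·f(k+1) − (k + 2)·f(k) = 1.
d = 1 from the (1,1,0) case.
Solve for f: f(k) = k (degree 1 ≤ 1).
So s_k = (B(k−1)f/C)·t_k = (k*(k + 2))·t_k = -3*k/(k + 1).
s_(k+1) − s_k = -3/(k**2 + 3*k + 2) = t_k.
Evaluate s at k=6 and k=0: -18/7 and 0; difference -18/7.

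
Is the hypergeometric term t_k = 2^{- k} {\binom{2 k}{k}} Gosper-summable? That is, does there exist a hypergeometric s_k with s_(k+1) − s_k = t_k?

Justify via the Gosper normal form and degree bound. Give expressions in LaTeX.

Step 1: r(k) = (2*k + 1)/(k + 1).
Gosper form: A/B · C(k+1)/C(k) with A=2*k + 1, B=k + 1, C=1.
f must satisfy (2*k + 1)·f(k+1) − (k)·f(k) = 1.
Bound: deg f ≤ -1.
d = -1 < 0 ⇒ no nonzero polynomial f; not summable.

No — negative degree bound, so no certificate f.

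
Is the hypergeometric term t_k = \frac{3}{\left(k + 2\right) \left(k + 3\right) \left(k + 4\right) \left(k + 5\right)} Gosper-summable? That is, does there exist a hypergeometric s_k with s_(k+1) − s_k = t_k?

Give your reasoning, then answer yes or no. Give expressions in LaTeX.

Yes. s_k = \frac{k \left(k^{2} + 9 k + 26\right)}{24 \left(k + 2\right) \left(k + 3\right) \left(k + 4\right)}.

Step 1: r(k) = (k + 2)/(k + 6).
Normal form (A,B,C) = (k + 2, k + 6, 1).
Set up (k + 2)·f(k+1) − (k + 5)·f(k) − (1) = 0.
d = 3 from the (1,1,0) case.
Coefficient equations give f(k) = k*(k**2 + 9*k + 26)/72.
Certificate R = B(k−1)f/C = k*(k + 5)*(k**2 + 9*k + 26)/72 gives s_k = k*(k**2 + 9*k + 26)/(24*(k + 2)*(k + 3)*(k + 4)).
Δs = 3/(k**4 + 14*k**3 + 71*k**2 + 154*k + 120), as required.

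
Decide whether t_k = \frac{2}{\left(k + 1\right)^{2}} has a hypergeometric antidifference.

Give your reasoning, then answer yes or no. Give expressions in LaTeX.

No. Not Gosper-summable.

Step 1: r(k) = (k + 1)**2/(k + 2)**2.
Factor: A=k**2 + 2*k + 1; B=k**2 + 4*k + 4; C=1.
Need (k**2 + 2*k + 1)·f(k+1) − (k**2 + 2*k + 1)·f(k) = 1.
Bound: deg f ≤ 0.
f = c0 ⇒ A·f(k+1) − B(k−1)·f(k) − C = -1. The system {-1 = 0} is inconsistent; no antidifference.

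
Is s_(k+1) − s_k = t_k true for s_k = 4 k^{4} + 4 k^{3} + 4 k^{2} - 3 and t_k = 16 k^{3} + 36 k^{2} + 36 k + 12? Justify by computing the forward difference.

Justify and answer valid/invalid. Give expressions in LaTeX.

Valid: the claim telescopes to t_k.

s_(k+1) = 4*k**4 + 20*k**3 + 40*k**2 + 36*k + 9
s_(k+1) − s_k = 16*k**3 + 36*k**2 + 36*k + 12
(s_(k+1) − s_k) − t_k = 0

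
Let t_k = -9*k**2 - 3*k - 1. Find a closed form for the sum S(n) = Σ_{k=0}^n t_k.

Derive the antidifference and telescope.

t_(k+1)/t_k = (9*k**2 + 21*k + 13)/(9*k**2 + 3*k + 1).
Take A(k)=1, B(k)=1, C(k)=k**2 + k/3 + 1/9.
Set up (1)·f(k+1) − (1)·f(k) − (k**2 + k/3 + 1/9) = 0.
Degrees (0,0,2) ⇒ d ≤ 3.
Coefficient equations give f(k) = k*(3*k**2 - 3*k + 1)/9.
R(k) = B(k−1)·f(k)/C(k) = k*(3*k**2 - 3*k + 1)/(9*k**2 + 3*k + 1); s_k = R·t_k = k*(-3*k**2 + 3*k - 1).
Δs = -9*k**2 - 3*k - 1, as required.
Evaluate: s_(n+1) = -3*n**3 - 6*n**2 - 4*n - 1; subtract s_(0) = 0 ⇒ S(n) = -3*n**3 - 6*n**2 - 4*n - 1.

S(n) = -3*n**3 - 6*n**2 - 4*n - 1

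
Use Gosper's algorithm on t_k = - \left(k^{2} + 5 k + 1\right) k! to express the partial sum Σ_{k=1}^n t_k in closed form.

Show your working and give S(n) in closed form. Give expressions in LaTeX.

Compute t_(k+1)/t_k: get (k + 1)*(5*k + (k + 1)**2 + 6)/(k**2 + 5*k + 1).
Factor: A=k + 1; B=1; C=k**2 + 5*k + 1.
Key eq: (k + 1)·f(k+1) = (1)·f(k) + (k**2 + 5*k + 1).
d = 1 from the (1,0,2) case.
Solving with deg f ≤ 1: f(k) = k + 4.
So s_k = (B(k−1)f/C)·t_k = ((k + 4)/(k**2 + 5*k + 1))·t_k = -(k + 4)*factorial(k).
Δs = -(k**2 + 5*k + 1)*factorial(k), as required.
Σ_(k=1)^n t_k = s_(n+1) − s_(1) = (-(n + 5)*factorial(n + 1)) − (-5), i.e. -n**2*factorial(n) - 6*n*factorial(n) - 5*factorial(n) + 5.

S(n) = - n^{2} n! - 6 n n! - 5 n! + 5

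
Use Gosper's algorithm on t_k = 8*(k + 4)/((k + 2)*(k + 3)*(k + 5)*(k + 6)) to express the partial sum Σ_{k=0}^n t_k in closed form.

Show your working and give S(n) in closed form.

The ratio is (k + 2)*(k + 5)**2/((k + 4)**2*(k + 7)).
Normal form (A,B,C) = (k + 2, k + 7, k**2 + 8*k + 16).
Solve (k + 2)·f(k+1) − (k + 6)·f(k) = k**2 + 8*k + 16.
Degrees (1,1,2) ⇒ d ≤ 4.
Solving with deg f ≤ 4: f(k) = k*(k + 3)*(k + 4)*(k + 7)/20.
Get s_k = R·t_k = 2*k*(k + 7)/(5*(k**2 + 7*k + 10)) with R(k) = B(k−1)f(k)/C(k) = k*(k + 3)*(k + 6)*(k + 7)/(20*(k + 4)).
Δs = 8*(k + 4)/(k**4 + 16*k**3 + 91*k**2 + 216*k + 180), as required.
Σ_(k=0)^n t_k = s_(n+1) − s_(0) = (2*(n**2 + 9*n + 8)/(5*(n**2 + 9*n + 18))) − (0), i.e. 2*(n**2 + 9*n + 8)/(5*(n**2 + 9*n + 18)).

S(n) = 2*(n**2 + 9*n + 8)/(5*(n**2 + 9*n + 18))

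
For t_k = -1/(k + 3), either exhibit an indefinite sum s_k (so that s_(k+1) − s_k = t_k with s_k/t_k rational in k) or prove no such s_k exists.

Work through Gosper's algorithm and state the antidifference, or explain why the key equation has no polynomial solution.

The ratio is (k + 3)/(k + 4).
So A=k + 3 and B=k + 4, with C=1.
f must satisfy (k + 3)·f(k+1) − (k + 3)·f(k) = 1.
Degrees (1,1,0) ⇒ d ≤ 0.
f = c0 ⇒ A·f(k+1) − B(k−1)·f(k) − C = -1. The system {-1 = 0} is inconsistent; no antidifference.

not Gosper-summable; s_k does not exist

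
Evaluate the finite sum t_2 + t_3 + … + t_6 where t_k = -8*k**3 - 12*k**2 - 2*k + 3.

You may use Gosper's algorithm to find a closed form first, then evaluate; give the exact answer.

t_(k+1)/t_k = (8*k**3 + 36*k**2 + 50*k + 19)/(8*k**3 + 12*k**2 + 2*k - 3).
Take A(k)=1, B(k)=1, C(k)=k**3 + 3*k**2/2 + k/4 - 3/8.
Need (1)·f(k+1) − (1)·f(k) = k**3 + 3*k**2/2 + k/4 - 3/8.
deg f ≤ 4 (via 0,0,3).
Match coefficients ⇒ f(k) = k*(2*k**3 - 3*k - 2)/8.
R(k) = B(k−1)·f(k)/C(k) = k*(2*k**3 - 3*k - 2)/(8*k**3 + 12*k**2 + 2*k - 3); s_k = R·t_k = k*(-2*k**3 + 3*k + 2).
Δs = -8*k**3 - 12*k**2 - 2*k + 3, as required.
Evaluate s at k=7 and k=2: -4641 and -16; difference -4625.

Σ = -4625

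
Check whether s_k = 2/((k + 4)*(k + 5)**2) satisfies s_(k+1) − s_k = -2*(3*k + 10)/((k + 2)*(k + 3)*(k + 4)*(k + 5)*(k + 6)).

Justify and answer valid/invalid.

Invalid: residual 12*(2*k**2 + 17*k + 34)/(k**7 + 31*k**6 + 405*k**5 + 2885*k**4 + 12074*k**3 + 29604*k**2 + 39240*k + 21600) ≠ 0.

s_(k+1) = 2/((k + 5)*(k + 6)**2)
s_(k+1) − s_k = 2*(-3*k - 16)/(k**5 + 26*k**4 + 269*k**3 + 1384*k**2 + 3540*k + 3600)
(s_(k+1) − s_k) − t_k = 12*(2*k**2 + 17*k + 34)/(k**7 + 31*k**6 + 405*k**5 + 2885*k**4 + 12074*k**3 + 29604*k**2 + 39240*k + 21600)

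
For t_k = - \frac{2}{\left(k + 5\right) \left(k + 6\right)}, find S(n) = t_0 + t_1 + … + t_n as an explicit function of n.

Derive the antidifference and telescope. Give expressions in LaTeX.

The ratio is (k + 5)/(k + 7).
So A=k + 5 and B=k + 7, with C=1.
f must satisfy (k + 5)·f(k+1) − (k + 6)·f(k) = 1.
d = 1 from the (1,1,0) case.
Match coefficients ⇒ f(k) = k/5.
Then R = B(k−1)f/C = k*(k + 6)/5, so s_k = R(k)·t_k = -2*k/(5*k + 25).
Δs = -2/(k**2 + 11*k + 30), as required.
s_(n+1) = 2*(-n - 1)/(5*(n + 6)) and s_(0) = 0, so S(n) = 2*(-n - 1)/(5*(n + 6)).

S(n) = \frac{2 \left(- n - 1\right)}{5 \left(n + 6\right)}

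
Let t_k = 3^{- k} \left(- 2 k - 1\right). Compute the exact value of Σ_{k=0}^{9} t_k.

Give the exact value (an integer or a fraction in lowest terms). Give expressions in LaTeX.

Σ = -59038/19683

Compute t_(k+1)/t_k: get (2*k + 3)/(3*(2*k + 1)).
A = 1/3, B = 1, C = k + 1/2.
Need (1/3)·f(k+1) − (1)·f(k) = k + 1/2.
deg f ≤ 1 (via 0,0,1).
Match coefficients ⇒ f(k) = -3*(k + 1)/2.
R(k) = B(k−1)·f(k)/C(k) = -3*(k + 1)/(2*k + 1); s_k = R·t_k = 3**(1 - k)*(k + 1).
Δs = (-2*k - 1)/3**k, as required.
Telescoping: Σ = s_(10) − s_(0) = 11/19683 − (3) = -59038/19683.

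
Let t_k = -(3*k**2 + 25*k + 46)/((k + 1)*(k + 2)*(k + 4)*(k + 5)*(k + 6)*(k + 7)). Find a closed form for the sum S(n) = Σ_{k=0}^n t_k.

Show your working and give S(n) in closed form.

S(n) = (-n**3 - 14*n**2 - 59*n - 46)/(24*(n**3 + 14*n**2 + 59*n + 70))

t_(k+1)/t_k = (k + 1)*(k + 4)*(25*k + 3*(k + 1)**2 + 71)/((k + 3)*(k + 8)*(3*k**2 + 25*k + 46)).
A = k + 1, B = k + 8, C = k**3 + 34*k**2/3 + 121*k/3 + 46.
Key eq: (k + 1)·f(k+1) = (k + 7)·f(k) + (k**3 + 34*k**2/3 + 121*k/3 + 46).
Degrees (1,1,3) ⇒ d ≤ 6.
Solving with deg f ≤ 6: f(k) = k*(k + 2)*(k + 3)*(k + 5)*(k**2 + 11*k + 34)/72.
Certificate R = B(k−1)f/C = k*(k + 2)*(k + 5)*(k + 7)*(k**2 + 11*k + 34)/(24*(3*k**2 + 25*k + 46)) gives s_k = k*(-k**2 - 11*k - 34)/(24*(k**3 + 11*k**2 + 34*k + 24)).
Verify: (-3*k**2 - 25*k - 46)/(k**6 + 25*k**5 + 247*k**4 + 1219*k**3 + 3112*k**2 + 3796*k + 1680) matches t_k.
s_(n+1) = (-n**3 - 14*n**2 - 59*n - 46)/(24*(n**3 + 14*n**2 + 59*n + 70)) and s_(0) = 0, so S(n) = (-n**3 - 14*n**2 - 59*n - 46)/(24*(n**3 + 14*n**2 + 59*n + 70)).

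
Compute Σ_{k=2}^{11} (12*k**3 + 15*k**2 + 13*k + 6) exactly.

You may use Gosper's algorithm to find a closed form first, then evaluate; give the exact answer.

Σ = 60740

The ratio is (12*k**3 + 51*k**2 + 79*k + 46)/(12*k**3 + 15*k**2 + 13*k + 6).
Normal form (A,B,C) = (1, 1, k**3 + 5*k**2/4 + 13*k/12 + 1/2).
Set up (1)·f(k+1) − (1)·f(k) − (k**3 + 5*k**2/4 + 13*k/12 + 1/2) = 0.
d = 4 from the (0,0,3) case.
A polynomial solution: f(k) = k*(3*k**3 - k**2 + 2*k + 2)/12.
Then R = B(k−1)f/C = k*(3*k**3 - k**2 + 2*k + 2)/(12*k**3 + 15*k**2 + 13*k + 6), so s_k = R(k)·t_k = k*(3*k**3 - k**2 + 2*k + 2).
Δs = 12*k**3 + 15*k**2 + 13*k + 6, as required.
Telescoping: Σ = s_(12) − s_(2) = 60792 − (52) = 60740.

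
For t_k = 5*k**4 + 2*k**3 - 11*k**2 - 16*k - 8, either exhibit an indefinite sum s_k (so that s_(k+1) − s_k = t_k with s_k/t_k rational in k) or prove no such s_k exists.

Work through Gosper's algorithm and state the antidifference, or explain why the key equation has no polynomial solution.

Compute t_(k+1)/t_k: get (5*k**4 + 22*k**3 + 25*k**2 - 12*k - 28)/(5*k**4 + 2*k**3 - 11*k**2 - 16*k - 8).
Normal form (A,B,C) = (1, 1, k**4 + 2*k**3/5 - 11*k**2/5 - 16*k/5 - 8/5).
Set up (1)·f(k+1) − (1)·f(k) − (k**4 + 2*k**3/5 - 11*k**2/5 - 16*k/5 - 8/5) = 0.
Degrees (0,0,4) ⇒ d ≤ 5.
Coefficient equations give f(k) = k*(k + 1)*(k**3 - 3*k**2 - 2)/5.
So s_k = (B(k−1)f/C)·t_k = (k*(k**3 - 3*k**2 - 2)/(5*k**3 - 3*k**2 - 8*k - 8))·t_k = k*(k**4 - 2*k**3 - 3*k**2 - 2*k - 2).
s_(k+1) − s_k = 5*k**4 + 2*k**3 - 11*k**2 - 16*k - 8 = t_k.

s_k = k*(k**4 - 2*k**3 - 3*k**2 - 2*k - 2)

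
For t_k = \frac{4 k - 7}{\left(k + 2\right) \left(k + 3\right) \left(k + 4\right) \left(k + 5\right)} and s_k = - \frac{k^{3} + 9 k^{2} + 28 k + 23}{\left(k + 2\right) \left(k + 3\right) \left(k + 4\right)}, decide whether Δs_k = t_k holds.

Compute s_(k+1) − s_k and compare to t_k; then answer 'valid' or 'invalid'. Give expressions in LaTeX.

valid (s_(k+1) − s_k reduces to t_k)

s_(k+1) = (-28*k - (k + 1)**3 - 9*(k + 1)**2 - 51)/((k + 3)*(k + 4)*(k + 5))
s_(k+1) − s_k = (4*k - 7)/(k**4 + 14*k**3 + 71*k**2 + 154*k + 120)
(s_(k+1) − s_k) − t_k = 0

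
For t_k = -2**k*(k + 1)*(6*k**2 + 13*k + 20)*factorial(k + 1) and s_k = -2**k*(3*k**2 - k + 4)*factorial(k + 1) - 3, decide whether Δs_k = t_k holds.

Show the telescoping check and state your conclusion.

Valid — Δs_k = t_k.

s_(k+1) = -2**(k + 1)*(-k + 3*(k + 1)**2 + 3)*factorial(k + 2) - 3
s_(k+1) − s_k = -2**k*(k + 1)*(6*k**2 + 13*k + 20)*factorial(k + 1)
(s_(k+1) − s_k) − t_k = 0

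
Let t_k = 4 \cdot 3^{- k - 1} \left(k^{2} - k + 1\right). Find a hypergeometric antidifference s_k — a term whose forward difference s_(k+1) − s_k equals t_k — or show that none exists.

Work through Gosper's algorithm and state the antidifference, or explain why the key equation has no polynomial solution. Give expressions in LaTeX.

Step 1: r(k) = (-k + (k + 1)**2)/(3*(k**2 - k + 1)).
Take A(k)=1/3, B(k)=1, C(k)=k**2 - k + 1.
Key eq: (1/3)·f(k+1) = (1)·f(k) + (k**2 - k + 1).
Degrees (0,0,2) ⇒ d ≤ 2.
Solving with deg f ≤ 2: f(k) = -3*(2*k**2 + 3)/4.
Get s_k = R·t_k = (-2*k**2 - 3)/3**k with R(k) = B(k−1)f(k)/C(k) = -3*(2*k**2 + 3)/(4*(k**2 - k + 1)).
s_(k+1) − s_k = 4*3**(-k - 1)*(k**2 - k + 1) = t_k.

s_k = 3^{- k} \left(- 2 k^{2} - 3\right)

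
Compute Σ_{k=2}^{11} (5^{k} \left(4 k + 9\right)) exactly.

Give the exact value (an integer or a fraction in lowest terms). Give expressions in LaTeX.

Σ = 3173828050

Ratio r(k) = 5*(4*k + 13)/(4*k + 9).
Take A(k)=5, B(k)=1, C(k)=k + 9/4.
Need (5)·f(k+1) − (1)·f(k) = k + 9/4.
From deg A=0, deg B=0, deg C=1: d=1.
Match coefficients ⇒ f(k) = (k + 1)/4.
Then R = B(k−1)f/C = (k + 1)/(4*k + 9), so s_k = R(k)·t_k = 5**k*(k + 1).
s_(k+1) − s_k = 5**k*(4*k + 9) = t_k.
Evaluate s at k=12 and k=2: 3173828125 and 75; difference 3173828050.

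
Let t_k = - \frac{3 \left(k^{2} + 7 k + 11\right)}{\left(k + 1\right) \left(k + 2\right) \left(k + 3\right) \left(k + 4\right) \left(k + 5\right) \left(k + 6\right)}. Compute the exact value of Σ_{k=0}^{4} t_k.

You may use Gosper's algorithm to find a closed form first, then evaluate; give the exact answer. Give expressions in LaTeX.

Step 1: r(k) = (k + 1)*(7*k + (k + 1)**2 + 18)/((k + 7)*(k**2 + 7*k + 11)).
Gosper form: A/B · C(k+1)/C(k) with A=k + 1, B=k + 7, C=k**2 + 7*k + 11.
Set up (k + 1)·f(k+1) − (k + 6)·f(k) − (k**2 + 7*k + 11) = 0.
deg f ≤ 5 (via 1,1,2).
Solve for f: f(k) = k*(k + 2)*(k + 4)*(k**2 + 9*k + 23)/45 (degree 5 ≤ 5).
Certificate R = B(k−1)f/C = k*(k + 2)*(k + 4)*(k + 6)*(k**2 + 9*k + 23)/(45*(k**2 + 7*k + 11)) gives s_k = k*(-k**2 - 9*k - 23)/(15*(k**3 + 9*k**2 + 23*k + 15)).
Δs = 3*(-k**2 - 7*k - 11)/(k**6 + 21*k**5 + 175*k**4 + 735*k**3 + 1624*k**2 + 1764*k + 720), as required.
Evaluate s at k=5 and k=0: -31/480 and 0; difference -31/480.

Σ = -31/480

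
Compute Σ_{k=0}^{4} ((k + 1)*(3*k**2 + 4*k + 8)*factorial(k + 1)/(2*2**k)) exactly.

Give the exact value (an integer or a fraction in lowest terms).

Compute t_(k+1)/t_k: get (k + 2)**2*(4*k + 3*(k + 1)**2 + 12)/(2*(k + 1)*(3*k**2 + 4*k + 8)).
Gosper form: A/B · C(k+1)/C(k) with A=k/2 + 1, B=1, C=k**3 + 7*k**2/3 + 4*k + 8/3.
f must satisfy (k/2 + 1)·f(k+1) − (1)·f(k) = k**3 + 7*k**2/3 + 4*k + 8/3.
d = 2 from the (1,0,3) case.
Solve for f: f(k) = 2*(k - 1)*(3*k + 4)/3 (degree 2 ≤ 2).
R(k) = B(k−1)·f(k)/C(k) = 2*(k - 1)*(3*k + 4)/((k + 1)*(3*k**2 + 4*k + 8)); s_k = R·t_k = (k - 1)*(3*k + 4)*factorial(k + 1)/2**k.
Verify: (k + 1)*(3*k**2 + 4*k + 8)*factorial(k + 1)/(2*2**k) matches t_k.
Telescoping: Σ = s_(5) − s_(0) = 1710 − (-4) = 1714.

Σ = 1714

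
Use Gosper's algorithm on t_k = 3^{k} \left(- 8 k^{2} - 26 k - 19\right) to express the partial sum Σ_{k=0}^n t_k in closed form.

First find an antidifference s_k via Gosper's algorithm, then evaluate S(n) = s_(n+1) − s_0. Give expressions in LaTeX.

S(n) = - 12 \cdot 3^{n} n^{2} - 27 \cdot 3^{n} n - 21 \cdot 3^{n} + 2

Step 1: r(k) = 3*(8*k**2 + 42*k + 53)/(8*k**2 + 26*k + 19).
Gosper form: A/B · C(k+1)/C(k) with A=3, B=1, C=k**2 + 13*k/4 + 19/8.
Solve (3)·f(k+1) − (1)·f(k) = k**2 + 13*k/4 + 19/8.
Bound: deg f ≤ 2.
A polynomial solution: f(k) = (4*k**2 + k + 2)/8.
Certificate R = B(k−1)f/C = (4*k**2 + k + 2)/(8*k**2 + 26*k + 19) gives s_k = 3**k*(-4*k**2 - k - 2).
s_(k+1) − s_k = 3**k*(-8*k**2 - 26*k - 19) = t_k.
Evaluate: s_(n+1) = 3**(n + 1)*(-4*n**2 - 9*n - 7); subtract s_(0) = -2 ⇒ S(n) = -12*3**n*n**2 - 27*3**n*n - 21*3**n + 2.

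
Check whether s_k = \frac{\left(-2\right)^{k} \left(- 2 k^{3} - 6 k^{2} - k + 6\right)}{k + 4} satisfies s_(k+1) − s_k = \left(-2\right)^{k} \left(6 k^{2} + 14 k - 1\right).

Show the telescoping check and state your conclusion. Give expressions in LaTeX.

Invalid: residual \frac{\left(-2\right)^{k + 1} \left(6 k^{3} + 40 k^{2} + 57 k - 7\right)}{k^{2} + 9 k + 20} ≠ 0.

s_(k+1) = 2*(-2)**k*(2*k**3 + 12*k**2 + 19*k + 3)/(k + 5)
s_(k+1) − s_k = (-2)**k*(6*k**4 + 56*k**3 + 165*k**2 + 157*k - 6)/(k**2 + 9*k + 20)
(s_(k+1) − s_k) − t_k = (-2)**(k + 1)*(6*k**3 + 40*k**2 + 57*k - 7)/(k**2 + 9*k + 20)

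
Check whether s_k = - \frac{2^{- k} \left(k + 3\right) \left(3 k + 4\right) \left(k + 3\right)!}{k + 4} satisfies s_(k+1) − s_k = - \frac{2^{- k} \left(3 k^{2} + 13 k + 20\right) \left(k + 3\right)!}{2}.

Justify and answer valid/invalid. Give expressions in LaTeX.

Invalid: residual \frac{2^{- k} \left(3 k^{3} + 25 k^{2} + 66 k + 72\right) \left(k + 3\right)!}{2 \left(k + 4\right) \left(k + 5\right)} ≠ 0.

s_(k+1) = -(k + 4)*(3*k + 7)*factorial(k + 4)/(2*2**k*(k + 5))
s_(k+1) − s_k = -(3*k**4 + 37*k**3 + 172*k**2 + 374*k + 328)*factorial(k + 3)/(2*2**k*(k + 4)*(k + 5))
(s_(k+1) − s_k) − t_k = (3*k**3 + 25*k**2 + 66*k + 72)*factorial(k + 3)/(2*2**k*(k + 4)*(k + 5))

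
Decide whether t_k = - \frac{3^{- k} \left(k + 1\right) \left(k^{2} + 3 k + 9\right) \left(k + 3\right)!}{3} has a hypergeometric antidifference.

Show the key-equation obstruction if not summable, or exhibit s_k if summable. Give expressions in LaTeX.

Yes. s_k = - 3^{- k} \left(k^{2} + k + 1\right) \left(k + 3\right)!.

Ratio r(k) = (k + 2)*(k + 4)*(3*k + (k + 1)**2 + 12)/(3*(k + 1)*(k**2 + 3*k + 9)).
Take A(k)=k/3 + 4/3, B(k)=1, C(k)=k**3 + 4*k**2 + 12*k + 9.
Key eq: (k/3 + 4/3)·f(k+1) = (1)·f(k) + (k**3 + 4*k**2 + 12*k + 9).
d = 2 from the (1,0,3) case.
Solve for f: f(k) = 3*(k**2 + k + 1) (degree 2 ≤ 2).
Then R = B(k−1)f/C = 3*(k**2 + k + 1)/((k + 1)*(k**2 + 3*k + 9)), so s_k = R(k)·t_k = -(k**2 + k + 1)*factorial(k + 3)/3**k.
Verify: -(k + 1)*(k**2 + 3*k + 9)*factorial(k + 3)/(3*3**k) matches t_k.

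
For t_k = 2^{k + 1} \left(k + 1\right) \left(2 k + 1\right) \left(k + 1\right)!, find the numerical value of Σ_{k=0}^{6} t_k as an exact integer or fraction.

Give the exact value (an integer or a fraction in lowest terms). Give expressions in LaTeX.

Compute t_(k+1)/t_k: get (k + 2)**2*(4*k + 6)/((k + 1)*(2*k + 1)).
So A=2*k + 4 and B=1, with C=k**2 + 3*k/2 + 1/2.
Set up (2*k + 4)·f(k+1) − (1)·f(k) − (k**2 + 3*k/2 + 1/2) = 0.
deg f ≤ 1 (via 1,0,2).
Solving with deg f ≤ 1: f(k) = (k - 1)/2.
R(k) = B(k−1)·f(k)/C(k) = (k - 1)/((k + 1)*(2*k + 1)); s_k = R·t_k = 2**(k + 1)*(k - 1)*factorial(k + 1).
Δs = 2**(k + 1)*(k + 1)*(2*k + 1)*factorial(k + 1), as required.
Telescoping: Σ = s_(7) − s_(0) = 61931520 − (-2) = 61931522.

Σ = 61931522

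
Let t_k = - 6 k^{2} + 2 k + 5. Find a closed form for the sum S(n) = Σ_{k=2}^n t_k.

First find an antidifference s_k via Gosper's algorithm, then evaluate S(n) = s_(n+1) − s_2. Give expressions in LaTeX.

Step 1: r(k) = (6*k**2 + 10*k - 1)/(6*k**2 - 2*k - 5).
Gosper form: A/B · C(k+1)/C(k) with A=1, B=1, C=k**2 - k/3 - 5/6.
Solve (1)·f(k+1) − (1)·f(k) = k**2 - k/3 - 5/6.
deg f ≤ 3 (via 0,0,2).
Solve for f: f(k) = k*(2*k**2 - 4*k - 3)/6 (degree 3 ≤ 3).
Certificate R = B(k−1)f/C = k*(2*k**2 - 4*k - 3)/(6*k**2 - 2*k - 5) gives s_k = k*(-2*k**2 + 4*k + 3).
s_(k+1) − s_k = -6*k**2 + 2*k + 5 = t_k.
Σ_(k=2)^n t_k = s_(n+1) − s_(2) = (-2*n**3 - 2*n**2 + 5*n + 5) − (6), i.e. -2*n**3 - 2*n**2 + 5*n - 1.

S(n) = - 2 n^{3} - 2 n^{2} + 5 n - 1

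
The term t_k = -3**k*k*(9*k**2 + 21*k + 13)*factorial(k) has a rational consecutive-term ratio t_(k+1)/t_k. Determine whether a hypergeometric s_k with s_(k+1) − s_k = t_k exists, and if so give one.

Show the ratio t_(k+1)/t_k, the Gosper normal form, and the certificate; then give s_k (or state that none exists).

r(k) = (k + 1)**2*(63*k + 27*(k + 1)**2 + 102)/(k*(9*k**2 + 21*k + 13)) after simplifying.
Gosper form: A/B · C(k+1)/C(k) with A=3*k + 3, B=1, C=k**3 + 7*k**2/3 + 13*k/9.
Solve (3*k + 3)·f(k+1) − (1)·f(k) = k**3 + 7*k**2/3 + 13*k/9.
Degrees (1,0,3) ⇒ d ≤ 2.
Match coefficients ⇒ f(k) = (3*k**2 - k - 3)/9.
Certificate R = B(k−1)f/C = (3*k**2 - k - 3)/(k*(9*k**2 + 21*k + 13)) gives s_k = 3**k*(-3*k**2 + k + 3)*factorial(k).
Δs = -3**k*k*(9*k**2 + 21*k + 13)*factorial(k), as required.

s_k = 3**k*(-3*k**2 + k + 3)*factorial(k)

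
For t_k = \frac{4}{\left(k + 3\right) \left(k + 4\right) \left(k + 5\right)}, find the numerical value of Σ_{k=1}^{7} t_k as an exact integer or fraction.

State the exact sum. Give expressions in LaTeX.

Ratio r(k) = (k + 3)/(k + 6).
Gosper form: A/B · C(k+1)/C(k) with A=k + 3, B=k + 6, C=1.
Solve (k + 3)·f(k+1) − (k + 5)·f(k) = 1.
From deg A=1, deg B=1, deg C=0: d=2.
Solve for f: f(k) = k*(k + 7)/24 (degree 2 ≤ 2).
Certificate R = B(k−1)f/C = k*(k + 5)*(k + 7)/24 gives s_k = k*(k + 7)/(6*(k + 3)*(k + 4)).
s_(k+1) − s_k = 4/(k**3 + 12*k**2 + 47*k + 60) = t_k.
Σ_(k=1)^(7) t_k = s_(8) − s_(1) = 5/33 − (1/15) = 14/165.

Σ = 14/165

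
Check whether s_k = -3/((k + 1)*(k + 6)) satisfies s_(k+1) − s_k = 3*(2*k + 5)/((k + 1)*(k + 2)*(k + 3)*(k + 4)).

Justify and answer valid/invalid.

s_(k+1) = -3/((k + 2)*(k + 7))
s_(k+1) − s_k = 6*(k + 4)/(k**4 + 16*k**3 + 83*k**2 + 152*k + 84)
(s_(k+1) − s_k) − t_k = 9*(-3*k**2 - 23*k - 38)/(k**6 + 23*k**5 + 207*k**4 + 925*k**3 + 2144*k**2 + 2412*k + 1008)

Invalid: residual 9*(-3*k**2 - 23*k - 38)/(k**6 + 23*k**5 + 207*k**4 + 925*k**3 + 2144*k**2 + 2412*k + 1008) ≠ 0.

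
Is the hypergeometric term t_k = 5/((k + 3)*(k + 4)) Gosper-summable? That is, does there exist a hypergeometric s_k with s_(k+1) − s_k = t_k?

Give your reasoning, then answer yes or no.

Step 1: r(k) = (k + 3)/(k + 5).
Factor: A=k + 3; B=k + 5; C=1.
Key eq: (k + 3)·f(k+1) = (k + 4)·f(k) + (1).
Degrees (1,1,0) ⇒ d ≤ 1.
Solve for f: f(k) = k/3 (degree 1 ≤ 1).
So s_k = (B(k−1)f/C)·t_k = (k*(k + 4)/3)·t_k = 5*k/(3*(k + 3)).
Check: Δs_k = 5/(k**2 + 7*k + 12). ✓

Yes. s_k = 5*k/(3*(k + 3)).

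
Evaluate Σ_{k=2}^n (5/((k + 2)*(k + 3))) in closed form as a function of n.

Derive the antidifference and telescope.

Compute t_(k+1)/t_k: get (k + 2)/(k + 4).
Take A(k)=k + 2, B(k)=k + 4, C(k)=1.
Key eq: (k + 2)·f(k+1) = (k + 3)·f(k) + (1).
Degrees (1,1,0) ⇒ d ≤ 1.
A polynomial solution: f(k) = k/2.
Then R = B(k−1)f/C = k*(k + 3)/2, so s_k = R(k)·t_k = 5*k/(2*(k + 2)).
Verify: 5/(k**2 + 5*k + 6) matches t_k.
s_(n+1) = 5*(n + 1)/(2*(n + 3)) and s_(2) = 5/4, so S(n) = 5*(n - 1)/(4*(n + 3)).

S(n) = 5*(n - 1)/(4*(n + 3))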